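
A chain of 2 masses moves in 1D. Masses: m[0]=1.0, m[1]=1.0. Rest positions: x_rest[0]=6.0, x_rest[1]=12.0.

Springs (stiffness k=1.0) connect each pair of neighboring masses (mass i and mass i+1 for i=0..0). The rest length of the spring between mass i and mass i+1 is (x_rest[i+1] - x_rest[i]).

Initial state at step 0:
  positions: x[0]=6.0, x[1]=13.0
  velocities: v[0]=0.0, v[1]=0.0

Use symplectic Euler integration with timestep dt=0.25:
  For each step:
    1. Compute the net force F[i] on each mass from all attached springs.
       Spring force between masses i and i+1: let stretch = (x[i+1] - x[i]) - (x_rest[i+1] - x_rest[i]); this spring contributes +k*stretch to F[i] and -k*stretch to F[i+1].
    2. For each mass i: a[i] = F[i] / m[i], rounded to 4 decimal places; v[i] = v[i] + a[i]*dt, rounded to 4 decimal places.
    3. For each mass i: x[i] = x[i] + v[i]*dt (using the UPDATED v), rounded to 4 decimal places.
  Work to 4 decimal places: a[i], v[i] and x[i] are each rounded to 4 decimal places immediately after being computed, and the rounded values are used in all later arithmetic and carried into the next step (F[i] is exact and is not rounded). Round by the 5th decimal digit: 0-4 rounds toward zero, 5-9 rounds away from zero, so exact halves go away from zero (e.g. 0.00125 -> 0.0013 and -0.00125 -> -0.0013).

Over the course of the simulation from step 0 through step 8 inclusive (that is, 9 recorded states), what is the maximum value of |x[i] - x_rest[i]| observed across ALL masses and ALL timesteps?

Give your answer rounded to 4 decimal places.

Step 0: x=[6.0000 13.0000] v=[0.0000 0.0000]
Step 1: x=[6.0625 12.9375] v=[0.2500 -0.2500]
Step 2: x=[6.1797 12.8203] v=[0.4688 -0.4688]
Step 3: x=[6.3370 12.6631] v=[0.6290 -0.6290]
Step 4: x=[6.5146 12.4855] v=[0.7105 -0.7105]
Step 5: x=[6.6904 12.3097] v=[0.7032 -0.7032]
Step 6: x=[6.8424 12.1577] v=[0.6080 -0.6080]
Step 7: x=[6.9516 12.0485] v=[0.4368 -0.4368]
Step 8: x=[7.0044 11.9958] v=[0.2110 -0.2110]
Max displacement = 1.0044

Answer: 1.0044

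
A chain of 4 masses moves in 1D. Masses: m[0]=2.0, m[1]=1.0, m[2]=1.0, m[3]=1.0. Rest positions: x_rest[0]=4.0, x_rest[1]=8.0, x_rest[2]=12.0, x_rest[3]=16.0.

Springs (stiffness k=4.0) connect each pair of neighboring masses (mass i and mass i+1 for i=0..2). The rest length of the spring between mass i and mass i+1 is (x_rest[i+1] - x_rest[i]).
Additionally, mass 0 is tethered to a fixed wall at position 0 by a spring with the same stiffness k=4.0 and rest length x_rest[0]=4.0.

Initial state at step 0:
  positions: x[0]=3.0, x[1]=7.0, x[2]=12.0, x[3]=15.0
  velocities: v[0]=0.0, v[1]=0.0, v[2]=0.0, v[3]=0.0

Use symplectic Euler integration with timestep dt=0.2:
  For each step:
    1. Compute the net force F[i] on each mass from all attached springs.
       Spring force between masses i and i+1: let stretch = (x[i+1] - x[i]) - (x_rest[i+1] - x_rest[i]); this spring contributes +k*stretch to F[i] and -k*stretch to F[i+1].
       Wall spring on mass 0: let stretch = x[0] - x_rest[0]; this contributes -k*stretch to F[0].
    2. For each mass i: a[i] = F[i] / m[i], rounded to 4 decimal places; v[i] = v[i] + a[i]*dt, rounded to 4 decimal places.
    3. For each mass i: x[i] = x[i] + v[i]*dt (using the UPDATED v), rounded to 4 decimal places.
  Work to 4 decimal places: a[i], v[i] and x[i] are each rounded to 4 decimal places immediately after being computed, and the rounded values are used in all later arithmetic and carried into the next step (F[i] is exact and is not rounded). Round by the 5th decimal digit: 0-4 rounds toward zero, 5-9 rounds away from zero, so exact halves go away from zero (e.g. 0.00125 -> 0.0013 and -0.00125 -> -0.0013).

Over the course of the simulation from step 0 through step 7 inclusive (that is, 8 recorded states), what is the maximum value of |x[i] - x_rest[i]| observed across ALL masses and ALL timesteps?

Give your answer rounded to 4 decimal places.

Answer: 1.3878

Derivation:
Step 0: x=[3.0000 7.0000 12.0000 15.0000] v=[0.0000 0.0000 0.0000 0.0000]
Step 1: x=[3.0800 7.1600 11.6800 15.1600] v=[0.4000 0.8000 -1.6000 0.8000]
Step 2: x=[3.2400 7.3904 11.1936 15.4032] v=[0.8000 1.1520 -2.4320 1.2160]
Step 3: x=[3.4728 7.5652 10.7722 15.6129] v=[1.1642 0.8742 -2.1069 1.0483]
Step 4: x=[3.7552 7.5984 10.6122 15.6880] v=[1.4120 0.1659 -0.7999 0.3757]
Step 5: x=[4.0446 7.4989 10.7821 15.5910] v=[1.4472 -0.4976 0.8497 -0.4849]
Step 6: x=[4.2868 7.3720 11.1962 15.3646] v=[1.2111 -0.6345 2.0703 -1.1320]
Step 7: x=[4.4329 7.3633 11.6653 15.1113] v=[0.7305 -0.0433 2.3457 -1.2667]
Max displacement = 1.3878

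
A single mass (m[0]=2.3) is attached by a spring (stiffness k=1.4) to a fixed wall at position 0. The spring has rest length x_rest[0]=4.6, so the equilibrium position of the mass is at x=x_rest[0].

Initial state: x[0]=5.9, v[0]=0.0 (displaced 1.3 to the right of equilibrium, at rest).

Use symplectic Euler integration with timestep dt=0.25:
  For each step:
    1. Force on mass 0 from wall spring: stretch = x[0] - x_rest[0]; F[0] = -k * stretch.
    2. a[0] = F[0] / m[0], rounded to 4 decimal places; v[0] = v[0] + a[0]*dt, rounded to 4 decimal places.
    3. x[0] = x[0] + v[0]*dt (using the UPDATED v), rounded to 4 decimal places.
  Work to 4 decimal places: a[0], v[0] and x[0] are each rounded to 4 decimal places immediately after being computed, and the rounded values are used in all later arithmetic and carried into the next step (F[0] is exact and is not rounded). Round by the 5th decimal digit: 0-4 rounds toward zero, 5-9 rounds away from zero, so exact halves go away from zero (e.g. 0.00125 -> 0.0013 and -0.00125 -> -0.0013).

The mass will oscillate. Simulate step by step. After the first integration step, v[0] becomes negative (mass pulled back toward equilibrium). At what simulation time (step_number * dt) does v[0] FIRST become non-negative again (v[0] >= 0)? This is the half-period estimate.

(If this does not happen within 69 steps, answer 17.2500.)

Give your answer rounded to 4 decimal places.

Answer: 4.2500

Derivation:
Step 0: x=[5.9000] v=[0.0000]
Step 1: x=[5.8506] v=[-0.1978]
Step 2: x=[5.7536] v=[-0.3881]
Step 3: x=[5.6127] v=[-0.5637]
Step 4: x=[5.4333] v=[-0.7178]
Step 5: x=[5.2222] v=[-0.8446]
Step 6: x=[4.9874] v=[-0.9393]
Step 7: x=[4.7378] v=[-0.9983]
Step 8: x=[4.4830] v=[-1.0193]
Step 9: x=[4.2326] v=[-1.0015]
Step 10: x=[3.9962] v=[-0.9456]
Step 11: x=[3.7828] v=[-0.8537]
Step 12: x=[3.6005] v=[-0.7294]
Step 13: x=[3.4562] v=[-0.5773]
Step 14: x=[3.3554] v=[-0.4033]
Step 15: x=[3.3019] v=[-0.2139]
Step 16: x=[3.2978] v=[-0.0164]
Step 17: x=[3.3433] v=[0.1818]
First v>=0 after going negative at step 17, time=4.2500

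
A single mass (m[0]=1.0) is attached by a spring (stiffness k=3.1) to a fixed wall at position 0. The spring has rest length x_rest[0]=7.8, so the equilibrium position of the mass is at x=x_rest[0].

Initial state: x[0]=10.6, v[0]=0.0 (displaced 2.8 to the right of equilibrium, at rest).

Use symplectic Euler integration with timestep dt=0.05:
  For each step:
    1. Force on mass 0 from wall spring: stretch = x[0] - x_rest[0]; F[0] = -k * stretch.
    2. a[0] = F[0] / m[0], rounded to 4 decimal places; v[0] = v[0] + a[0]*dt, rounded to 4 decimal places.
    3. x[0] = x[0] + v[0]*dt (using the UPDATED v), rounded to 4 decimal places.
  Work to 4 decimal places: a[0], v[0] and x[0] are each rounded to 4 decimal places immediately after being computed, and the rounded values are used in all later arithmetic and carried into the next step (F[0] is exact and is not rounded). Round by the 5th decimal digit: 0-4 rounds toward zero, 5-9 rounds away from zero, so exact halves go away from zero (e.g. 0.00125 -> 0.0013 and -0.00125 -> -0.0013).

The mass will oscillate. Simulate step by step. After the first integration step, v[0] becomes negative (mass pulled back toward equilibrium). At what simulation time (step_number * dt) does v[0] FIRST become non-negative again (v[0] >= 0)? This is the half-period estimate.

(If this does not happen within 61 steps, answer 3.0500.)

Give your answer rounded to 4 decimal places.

Step 0: x=[10.6000] v=[0.0000]
Step 1: x=[10.5783] v=[-0.4340]
Step 2: x=[10.5351] v=[-0.8646]
Step 3: x=[10.4707] v=[-1.2885]
Step 4: x=[10.3856] v=[-1.7025]
Step 5: x=[10.2804] v=[-2.1033]
Step 6: x=[10.1560] v=[-2.4878]
Step 7: x=[10.0134] v=[-2.8530]
Step 8: x=[9.8536] v=[-3.1961]
Step 9: x=[9.6779] v=[-3.5144]
Step 10: x=[9.4876] v=[-3.8055]
Step 11: x=[9.2842] v=[-4.0671]
Step 12: x=[9.0693] v=[-4.2972]
Step 13: x=[8.8446] v=[-4.4939]
Step 14: x=[8.6118] v=[-4.6558]
Step 15: x=[8.3727] v=[-4.7816]
Step 16: x=[8.1292] v=[-4.8704]
Step 17: x=[7.8831] v=[-4.9214]
Step 18: x=[7.6364] v=[-4.9343]
Step 19: x=[7.3910] v=[-4.9089]
Step 20: x=[7.1487] v=[-4.8455]
Step 21: x=[6.9115] v=[-4.7446]
Step 22: x=[6.6812] v=[-4.6069]
Step 23: x=[6.4595] v=[-4.4335]
Step 24: x=[6.2482] v=[-4.2257]
Step 25: x=[6.0489] v=[-3.9852]
Step 26: x=[5.8632] v=[-3.7138]
Step 27: x=[5.6925] v=[-3.4136]
Step 28: x=[5.5382] v=[-3.0869]
Step 29: x=[5.4014] v=[-2.7363]
Step 30: x=[5.2832] v=[-2.3645]
Step 31: x=[5.1845] v=[-1.9744]
Step 32: x=[5.1061] v=[-1.5690]
Step 33: x=[5.0485] v=[-1.1514]
Step 34: x=[5.0123] v=[-0.7249]
Step 35: x=[4.9977] v=[-0.2928]
Step 36: x=[5.0048] v=[0.1416]
First v>=0 after going negative at step 36, time=1.8000

Answer: 1.8000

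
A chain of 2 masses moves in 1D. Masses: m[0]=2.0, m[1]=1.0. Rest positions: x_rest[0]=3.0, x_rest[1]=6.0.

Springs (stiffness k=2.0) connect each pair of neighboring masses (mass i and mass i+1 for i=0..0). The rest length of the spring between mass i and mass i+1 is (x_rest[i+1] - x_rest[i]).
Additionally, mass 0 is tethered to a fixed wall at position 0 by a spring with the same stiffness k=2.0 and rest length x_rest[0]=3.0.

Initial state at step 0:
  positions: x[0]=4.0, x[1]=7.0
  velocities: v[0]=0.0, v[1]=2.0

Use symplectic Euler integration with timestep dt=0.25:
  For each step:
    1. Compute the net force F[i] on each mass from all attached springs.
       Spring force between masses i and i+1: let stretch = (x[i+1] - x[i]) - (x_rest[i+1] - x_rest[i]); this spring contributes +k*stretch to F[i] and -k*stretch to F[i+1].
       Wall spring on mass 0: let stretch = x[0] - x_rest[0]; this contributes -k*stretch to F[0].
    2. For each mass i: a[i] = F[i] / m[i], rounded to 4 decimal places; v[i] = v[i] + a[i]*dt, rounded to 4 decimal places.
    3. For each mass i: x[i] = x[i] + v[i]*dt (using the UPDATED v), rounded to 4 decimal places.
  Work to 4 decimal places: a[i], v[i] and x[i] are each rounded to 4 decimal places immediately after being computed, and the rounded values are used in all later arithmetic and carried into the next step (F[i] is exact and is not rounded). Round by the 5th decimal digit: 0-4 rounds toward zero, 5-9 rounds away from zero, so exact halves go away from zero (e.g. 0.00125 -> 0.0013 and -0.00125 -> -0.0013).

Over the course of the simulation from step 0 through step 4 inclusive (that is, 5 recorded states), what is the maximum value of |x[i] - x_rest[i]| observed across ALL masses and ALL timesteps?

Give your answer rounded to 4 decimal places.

Answer: 2.3391

Derivation:
Step 0: x=[4.0000 7.0000] v=[0.0000 2.0000]
Step 1: x=[3.9375 7.5000] v=[-0.2500 2.0000]
Step 2: x=[3.8516 7.9297] v=[-0.3438 1.7188]
Step 3: x=[3.7798 8.2247] v=[-0.2872 1.1798]
Step 4: x=[3.7496 8.3391] v=[-0.1209 0.4574]
Max displacement = 2.3391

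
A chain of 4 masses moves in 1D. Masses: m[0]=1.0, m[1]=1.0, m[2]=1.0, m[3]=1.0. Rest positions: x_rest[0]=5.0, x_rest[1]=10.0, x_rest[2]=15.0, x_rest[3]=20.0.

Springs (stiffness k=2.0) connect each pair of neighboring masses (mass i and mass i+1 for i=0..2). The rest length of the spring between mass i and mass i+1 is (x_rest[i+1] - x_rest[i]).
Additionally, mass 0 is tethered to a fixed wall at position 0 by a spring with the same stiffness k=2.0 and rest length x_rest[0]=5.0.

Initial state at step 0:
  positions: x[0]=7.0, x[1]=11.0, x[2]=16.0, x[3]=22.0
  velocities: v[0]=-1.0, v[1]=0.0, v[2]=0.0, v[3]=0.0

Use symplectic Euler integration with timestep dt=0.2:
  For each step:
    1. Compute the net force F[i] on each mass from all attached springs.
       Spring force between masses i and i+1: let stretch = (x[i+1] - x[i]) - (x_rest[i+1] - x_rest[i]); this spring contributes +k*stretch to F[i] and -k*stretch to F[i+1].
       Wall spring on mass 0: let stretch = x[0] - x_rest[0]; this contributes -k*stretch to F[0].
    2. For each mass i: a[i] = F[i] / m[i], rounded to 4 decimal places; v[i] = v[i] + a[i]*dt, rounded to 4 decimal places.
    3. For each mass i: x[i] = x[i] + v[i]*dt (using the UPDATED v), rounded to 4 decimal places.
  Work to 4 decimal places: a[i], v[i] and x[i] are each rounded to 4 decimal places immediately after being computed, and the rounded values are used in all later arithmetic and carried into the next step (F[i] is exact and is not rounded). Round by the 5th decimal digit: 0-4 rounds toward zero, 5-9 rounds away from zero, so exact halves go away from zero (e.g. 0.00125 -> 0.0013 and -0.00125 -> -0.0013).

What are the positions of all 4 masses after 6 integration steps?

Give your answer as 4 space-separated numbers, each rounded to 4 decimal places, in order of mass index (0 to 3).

Step 0: x=[7.0000 11.0000 16.0000 22.0000] v=[-1.0000 0.0000 0.0000 0.0000]
Step 1: x=[6.5600 11.0800 16.0800 21.9200] v=[-2.2000 0.4000 0.4000 -0.4000]
Step 2: x=[5.9568 11.1984 16.2272 21.7728] v=[-3.0160 0.5920 0.7360 -0.7360]
Step 3: x=[5.2964 11.2998 16.4157 21.5820] v=[-3.3021 0.5069 0.9427 -0.9542]
Step 4: x=[4.6925 11.3302 16.6083 21.3779] v=[-3.0193 0.1519 0.9629 -1.0207]
Step 5: x=[4.2443 11.2518 16.7602 21.1922] v=[-2.2412 -0.3919 0.7595 -0.9285]
Step 6: x=[4.0171 11.0535 16.8260 21.0519] v=[-1.1359 -0.9915 0.3289 -0.7013]

Answer: 4.0171 11.0535 16.8260 21.0519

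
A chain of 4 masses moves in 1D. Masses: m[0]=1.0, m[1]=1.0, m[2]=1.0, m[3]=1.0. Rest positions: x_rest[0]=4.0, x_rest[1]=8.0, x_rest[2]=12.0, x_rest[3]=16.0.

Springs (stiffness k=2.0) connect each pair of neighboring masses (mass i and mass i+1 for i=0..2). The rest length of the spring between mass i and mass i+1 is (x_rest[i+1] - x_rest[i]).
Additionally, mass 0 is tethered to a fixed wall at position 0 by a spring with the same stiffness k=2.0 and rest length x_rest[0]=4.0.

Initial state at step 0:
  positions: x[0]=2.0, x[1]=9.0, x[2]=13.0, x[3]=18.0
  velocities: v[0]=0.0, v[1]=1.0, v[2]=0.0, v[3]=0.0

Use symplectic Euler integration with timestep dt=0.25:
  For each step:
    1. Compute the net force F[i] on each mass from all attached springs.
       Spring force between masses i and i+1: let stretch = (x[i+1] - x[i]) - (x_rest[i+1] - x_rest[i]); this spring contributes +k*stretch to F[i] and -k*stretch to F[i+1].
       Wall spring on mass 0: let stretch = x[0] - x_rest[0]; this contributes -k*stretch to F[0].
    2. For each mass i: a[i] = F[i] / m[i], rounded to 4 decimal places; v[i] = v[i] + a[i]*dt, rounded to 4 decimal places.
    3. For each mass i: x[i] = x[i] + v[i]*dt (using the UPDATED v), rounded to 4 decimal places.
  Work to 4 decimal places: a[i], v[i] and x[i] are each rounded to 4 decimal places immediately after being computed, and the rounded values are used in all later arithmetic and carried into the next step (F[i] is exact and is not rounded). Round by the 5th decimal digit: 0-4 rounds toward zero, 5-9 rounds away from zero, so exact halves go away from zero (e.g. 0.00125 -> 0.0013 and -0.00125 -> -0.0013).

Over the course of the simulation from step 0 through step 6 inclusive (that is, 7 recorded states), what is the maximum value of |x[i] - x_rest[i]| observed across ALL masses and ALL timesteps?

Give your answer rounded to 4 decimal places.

Step 0: x=[2.0000 9.0000 13.0000 18.0000] v=[0.0000 1.0000 0.0000 0.0000]
Step 1: x=[2.6250 8.8750 13.1250 17.8750] v=[2.5000 -0.5000 0.5000 -0.5000]
Step 2: x=[3.7031 8.5000 13.3125 17.6563] v=[4.3125 -1.5000 0.7500 -0.8750]
Step 3: x=[4.9180 8.1270 13.4414 17.3946] v=[4.8594 -1.4922 0.5157 -1.0469]
Step 4: x=[5.9192 8.0171 13.4002 17.1387] v=[4.0049 -0.4395 -0.1649 -1.0235]
Step 5: x=[6.4428 8.3179 13.1534 16.9155] v=[2.0943 1.2031 -0.9872 -0.8928]
Step 6: x=[6.3954 8.9887 12.7724 16.7220] v=[-0.1896 2.6833 -1.5239 -0.7739]
Max displacement = 2.4428

Answer: 2.4428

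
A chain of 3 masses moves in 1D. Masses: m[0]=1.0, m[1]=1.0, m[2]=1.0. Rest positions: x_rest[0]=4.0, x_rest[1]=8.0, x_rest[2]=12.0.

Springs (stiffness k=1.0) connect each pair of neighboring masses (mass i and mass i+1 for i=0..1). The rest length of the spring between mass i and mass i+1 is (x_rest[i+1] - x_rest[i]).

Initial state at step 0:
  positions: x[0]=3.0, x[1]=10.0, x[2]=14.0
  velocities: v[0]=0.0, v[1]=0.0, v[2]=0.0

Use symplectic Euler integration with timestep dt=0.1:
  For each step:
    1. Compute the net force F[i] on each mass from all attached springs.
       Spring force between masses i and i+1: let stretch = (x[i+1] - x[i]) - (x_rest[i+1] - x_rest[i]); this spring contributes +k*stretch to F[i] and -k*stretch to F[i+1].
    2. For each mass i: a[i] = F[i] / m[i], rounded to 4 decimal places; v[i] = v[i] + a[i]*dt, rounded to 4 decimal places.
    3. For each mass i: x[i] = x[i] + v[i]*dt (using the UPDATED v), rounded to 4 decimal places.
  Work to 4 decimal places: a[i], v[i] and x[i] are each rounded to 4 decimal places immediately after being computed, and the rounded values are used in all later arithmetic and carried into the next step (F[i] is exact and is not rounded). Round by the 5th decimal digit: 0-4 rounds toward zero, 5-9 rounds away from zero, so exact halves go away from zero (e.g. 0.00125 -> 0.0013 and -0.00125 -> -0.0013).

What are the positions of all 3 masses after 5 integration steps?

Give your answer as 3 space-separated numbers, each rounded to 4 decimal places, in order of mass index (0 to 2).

Step 0: x=[3.0000 10.0000 14.0000] v=[0.0000 0.0000 0.0000]
Step 1: x=[3.0300 9.9700 14.0000] v=[0.3000 -0.3000 0.0000]
Step 2: x=[3.0894 9.9109 13.9997] v=[0.5940 -0.5910 -0.0030]
Step 3: x=[3.1770 9.8245 13.9985] v=[0.8762 -0.8643 -0.0119]
Step 4: x=[3.2911 9.7133 13.9956] v=[1.1410 -1.1117 -0.0293]
Step 5: x=[3.4294 9.5807 13.9899] v=[1.3832 -1.3257 -0.0575]

Answer: 3.4294 9.5807 13.9899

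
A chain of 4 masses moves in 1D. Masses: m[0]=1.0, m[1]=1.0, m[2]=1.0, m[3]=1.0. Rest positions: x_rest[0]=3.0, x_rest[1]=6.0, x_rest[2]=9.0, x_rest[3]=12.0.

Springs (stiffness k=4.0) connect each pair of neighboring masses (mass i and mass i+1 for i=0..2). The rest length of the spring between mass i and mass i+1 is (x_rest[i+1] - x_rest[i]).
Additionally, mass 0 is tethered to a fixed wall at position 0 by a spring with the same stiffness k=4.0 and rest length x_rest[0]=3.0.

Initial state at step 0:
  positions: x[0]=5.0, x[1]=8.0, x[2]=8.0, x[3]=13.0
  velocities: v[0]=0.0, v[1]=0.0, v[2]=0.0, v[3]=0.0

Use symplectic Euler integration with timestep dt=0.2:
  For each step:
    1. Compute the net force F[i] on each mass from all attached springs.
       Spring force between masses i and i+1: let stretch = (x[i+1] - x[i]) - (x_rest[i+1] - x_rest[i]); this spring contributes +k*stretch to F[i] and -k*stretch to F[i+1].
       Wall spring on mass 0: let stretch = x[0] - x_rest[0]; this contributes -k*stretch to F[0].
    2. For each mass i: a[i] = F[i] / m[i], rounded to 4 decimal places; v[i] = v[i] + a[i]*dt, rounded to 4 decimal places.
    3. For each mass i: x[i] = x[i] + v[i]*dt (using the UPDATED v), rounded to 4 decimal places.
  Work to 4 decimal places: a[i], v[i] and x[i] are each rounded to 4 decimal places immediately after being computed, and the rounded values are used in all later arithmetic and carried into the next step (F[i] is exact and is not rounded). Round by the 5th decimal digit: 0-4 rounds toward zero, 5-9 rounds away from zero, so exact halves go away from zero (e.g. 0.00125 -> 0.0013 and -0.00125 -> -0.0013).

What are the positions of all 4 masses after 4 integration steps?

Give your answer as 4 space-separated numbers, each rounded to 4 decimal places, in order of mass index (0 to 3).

Step 0: x=[5.0000 8.0000 8.0000 13.0000] v=[0.0000 0.0000 0.0000 0.0000]
Step 1: x=[4.6800 7.5200 8.8000 12.6800] v=[-1.6000 -2.4000 4.0000 -1.6000]
Step 2: x=[4.0656 6.7904 10.0160 12.2192] v=[-3.0720 -3.6480 6.0800 -2.3040]
Step 3: x=[3.2367 6.1409 11.0684 11.8859] v=[-4.1446 -3.2474 5.2621 -1.6666]
Step 4: x=[2.3546 5.8151 11.4632 11.9018] v=[-4.4106 -1.6288 1.9741 0.0794]

Answer: 2.3546 5.8151 11.4632 11.9018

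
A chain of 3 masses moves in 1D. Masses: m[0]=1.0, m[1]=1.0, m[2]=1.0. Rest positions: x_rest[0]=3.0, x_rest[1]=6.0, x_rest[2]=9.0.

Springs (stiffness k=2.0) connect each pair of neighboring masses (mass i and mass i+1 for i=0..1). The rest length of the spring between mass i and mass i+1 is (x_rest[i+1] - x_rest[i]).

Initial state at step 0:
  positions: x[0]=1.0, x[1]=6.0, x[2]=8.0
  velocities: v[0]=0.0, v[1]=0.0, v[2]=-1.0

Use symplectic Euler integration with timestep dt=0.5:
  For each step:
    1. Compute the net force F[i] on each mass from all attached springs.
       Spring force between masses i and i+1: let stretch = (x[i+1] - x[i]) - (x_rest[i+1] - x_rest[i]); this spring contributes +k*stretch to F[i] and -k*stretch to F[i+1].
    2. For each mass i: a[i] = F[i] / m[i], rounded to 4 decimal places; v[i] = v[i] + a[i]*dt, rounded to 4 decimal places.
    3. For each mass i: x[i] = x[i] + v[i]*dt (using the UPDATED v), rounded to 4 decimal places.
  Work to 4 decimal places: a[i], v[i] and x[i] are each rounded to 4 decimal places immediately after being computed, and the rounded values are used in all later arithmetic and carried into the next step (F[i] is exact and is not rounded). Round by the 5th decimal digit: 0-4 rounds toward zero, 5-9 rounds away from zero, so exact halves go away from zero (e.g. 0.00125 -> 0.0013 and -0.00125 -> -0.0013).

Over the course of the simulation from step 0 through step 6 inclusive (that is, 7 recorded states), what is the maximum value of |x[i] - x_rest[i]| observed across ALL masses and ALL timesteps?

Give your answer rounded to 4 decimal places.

Answer: 2.8125

Derivation:
Step 0: x=[1.0000 6.0000 8.0000] v=[0.0000 0.0000 -1.0000]
Step 1: x=[2.0000 4.5000 8.0000] v=[2.0000 -3.0000 0.0000]
Step 2: x=[2.7500 3.5000 7.7500] v=[1.5000 -2.0000 -0.5000]
Step 3: x=[2.3750 4.2500 6.8750] v=[-0.7500 1.5000 -1.7500]
Step 4: x=[1.4375 5.3750 6.1875] v=[-1.8750 2.2500 -1.3750]
Step 5: x=[0.9688 4.9375 6.5938] v=[-0.9375 -0.8750 0.8125]
Step 6: x=[0.9844 3.3438 7.6719] v=[0.0312 -3.1874 2.1562]
Max displacement = 2.8125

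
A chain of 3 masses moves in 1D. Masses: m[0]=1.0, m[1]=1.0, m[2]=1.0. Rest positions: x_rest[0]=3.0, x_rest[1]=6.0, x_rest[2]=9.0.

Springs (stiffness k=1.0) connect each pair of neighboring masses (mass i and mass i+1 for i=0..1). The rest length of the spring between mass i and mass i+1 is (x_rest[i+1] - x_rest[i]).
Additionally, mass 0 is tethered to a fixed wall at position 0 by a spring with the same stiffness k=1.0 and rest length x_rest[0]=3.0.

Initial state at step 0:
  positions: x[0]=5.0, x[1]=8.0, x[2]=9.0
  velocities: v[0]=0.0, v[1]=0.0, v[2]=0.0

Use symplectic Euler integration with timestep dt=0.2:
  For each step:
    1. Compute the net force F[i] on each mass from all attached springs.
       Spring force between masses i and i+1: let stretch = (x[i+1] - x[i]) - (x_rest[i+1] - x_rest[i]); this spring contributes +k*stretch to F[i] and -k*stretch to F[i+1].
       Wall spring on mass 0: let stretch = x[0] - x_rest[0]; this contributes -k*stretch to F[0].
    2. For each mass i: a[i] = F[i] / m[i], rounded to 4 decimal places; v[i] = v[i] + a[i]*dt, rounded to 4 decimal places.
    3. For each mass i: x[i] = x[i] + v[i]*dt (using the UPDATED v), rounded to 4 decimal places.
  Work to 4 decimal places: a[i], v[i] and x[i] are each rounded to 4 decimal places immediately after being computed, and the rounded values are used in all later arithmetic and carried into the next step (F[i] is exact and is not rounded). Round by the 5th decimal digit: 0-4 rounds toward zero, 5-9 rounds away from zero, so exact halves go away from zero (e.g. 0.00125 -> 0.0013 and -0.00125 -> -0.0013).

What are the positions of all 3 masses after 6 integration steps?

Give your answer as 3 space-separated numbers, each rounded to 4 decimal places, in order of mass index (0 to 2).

Answer: 3.5429 6.7174 10.2730

Derivation:
Step 0: x=[5.0000 8.0000 9.0000] v=[0.0000 0.0000 0.0000]
Step 1: x=[4.9200 7.9200 9.0800] v=[-0.4000 -0.4000 0.4000]
Step 2: x=[4.7632 7.7664 9.2336] v=[-0.7840 -0.7680 0.7680]
Step 3: x=[4.5360 7.5514 9.4485] v=[-1.1360 -1.0752 1.0746]
Step 4: x=[4.2480 7.2916 9.7075] v=[-1.4401 -1.2989 1.2952]
Step 5: x=[3.9118 7.0067 9.9899] v=[-1.6810 -1.4244 1.4120]
Step 6: x=[3.5429 6.7174 10.2730] v=[-1.8444 -1.4467 1.4154]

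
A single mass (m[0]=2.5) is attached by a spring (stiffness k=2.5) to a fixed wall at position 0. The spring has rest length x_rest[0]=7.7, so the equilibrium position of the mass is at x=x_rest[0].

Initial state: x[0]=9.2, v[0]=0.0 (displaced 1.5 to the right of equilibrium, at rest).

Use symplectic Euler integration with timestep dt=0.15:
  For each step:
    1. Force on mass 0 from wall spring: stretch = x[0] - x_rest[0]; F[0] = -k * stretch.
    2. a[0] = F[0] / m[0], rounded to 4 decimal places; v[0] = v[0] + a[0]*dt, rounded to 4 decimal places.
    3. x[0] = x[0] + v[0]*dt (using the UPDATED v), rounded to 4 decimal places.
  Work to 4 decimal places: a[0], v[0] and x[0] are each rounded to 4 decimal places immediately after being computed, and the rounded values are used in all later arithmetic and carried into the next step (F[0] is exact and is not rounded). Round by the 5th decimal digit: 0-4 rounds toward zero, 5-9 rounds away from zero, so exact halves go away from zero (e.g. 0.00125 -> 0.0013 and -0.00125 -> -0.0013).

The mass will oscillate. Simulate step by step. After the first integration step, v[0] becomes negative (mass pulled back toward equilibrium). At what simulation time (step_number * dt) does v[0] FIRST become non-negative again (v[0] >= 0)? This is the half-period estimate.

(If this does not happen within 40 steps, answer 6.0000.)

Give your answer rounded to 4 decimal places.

Answer: 3.1500

Derivation:
Step 0: x=[9.2000] v=[0.0000]
Step 1: x=[9.1663] v=[-0.2250]
Step 2: x=[9.0996] v=[-0.4449]
Step 3: x=[9.0014] v=[-0.6548]
Step 4: x=[8.8739] v=[-0.8500]
Step 5: x=[8.7200] v=[-1.0261]
Step 6: x=[8.5431] v=[-1.1791]
Step 7: x=[8.3473] v=[-1.3056]
Step 8: x=[8.1369] v=[-1.4027]
Step 9: x=[7.9167] v=[-1.4682]
Step 10: x=[7.6916] v=[-1.5007]
Step 11: x=[7.4667] v=[-1.4994]
Step 12: x=[7.2470] v=[-1.4644]
Step 13: x=[7.0375] v=[-1.3965]
Step 14: x=[6.8429] v=[-1.2971]
Step 15: x=[6.6676] v=[-1.1685]
Step 16: x=[6.5156] v=[-1.0136]
Step 17: x=[6.3902] v=[-0.8359]
Step 18: x=[6.2943] v=[-0.6394]
Step 19: x=[6.2300] v=[-0.4285]
Step 20: x=[6.1988] v=[-0.2080]
Step 21: x=[6.2014] v=[0.0172]
First v>=0 after going negative at step 21, time=3.1500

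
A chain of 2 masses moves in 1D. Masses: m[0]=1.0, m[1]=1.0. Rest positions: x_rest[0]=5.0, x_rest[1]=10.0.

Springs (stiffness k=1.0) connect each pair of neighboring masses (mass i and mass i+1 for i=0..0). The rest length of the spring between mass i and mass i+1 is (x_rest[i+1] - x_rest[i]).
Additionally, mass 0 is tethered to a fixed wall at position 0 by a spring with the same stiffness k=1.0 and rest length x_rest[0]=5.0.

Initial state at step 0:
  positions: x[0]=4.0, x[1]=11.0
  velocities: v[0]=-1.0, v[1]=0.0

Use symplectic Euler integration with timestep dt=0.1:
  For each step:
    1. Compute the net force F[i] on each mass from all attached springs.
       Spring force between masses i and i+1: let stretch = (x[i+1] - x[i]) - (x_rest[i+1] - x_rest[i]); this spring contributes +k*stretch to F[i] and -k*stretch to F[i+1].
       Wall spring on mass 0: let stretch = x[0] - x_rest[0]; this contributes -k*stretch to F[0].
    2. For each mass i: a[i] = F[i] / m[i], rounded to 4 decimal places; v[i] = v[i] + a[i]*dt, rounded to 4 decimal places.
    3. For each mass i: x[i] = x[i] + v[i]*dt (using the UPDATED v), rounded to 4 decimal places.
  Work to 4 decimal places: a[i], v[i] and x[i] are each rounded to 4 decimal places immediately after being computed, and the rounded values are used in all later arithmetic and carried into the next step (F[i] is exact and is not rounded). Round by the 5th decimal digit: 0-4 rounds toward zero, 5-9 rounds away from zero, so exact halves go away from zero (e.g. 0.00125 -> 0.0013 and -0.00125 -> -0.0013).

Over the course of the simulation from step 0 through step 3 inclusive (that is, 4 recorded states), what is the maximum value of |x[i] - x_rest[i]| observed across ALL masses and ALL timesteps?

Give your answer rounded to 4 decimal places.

Step 0: x=[4.0000 11.0000] v=[-1.0000 0.0000]
Step 1: x=[3.9300 10.9800] v=[-0.7000 -0.2000]
Step 2: x=[3.8912 10.9395] v=[-0.3880 -0.4050]
Step 3: x=[3.8840 10.8785] v=[-0.0723 -0.6098]
Max displacement = 1.1160

Answer: 1.1160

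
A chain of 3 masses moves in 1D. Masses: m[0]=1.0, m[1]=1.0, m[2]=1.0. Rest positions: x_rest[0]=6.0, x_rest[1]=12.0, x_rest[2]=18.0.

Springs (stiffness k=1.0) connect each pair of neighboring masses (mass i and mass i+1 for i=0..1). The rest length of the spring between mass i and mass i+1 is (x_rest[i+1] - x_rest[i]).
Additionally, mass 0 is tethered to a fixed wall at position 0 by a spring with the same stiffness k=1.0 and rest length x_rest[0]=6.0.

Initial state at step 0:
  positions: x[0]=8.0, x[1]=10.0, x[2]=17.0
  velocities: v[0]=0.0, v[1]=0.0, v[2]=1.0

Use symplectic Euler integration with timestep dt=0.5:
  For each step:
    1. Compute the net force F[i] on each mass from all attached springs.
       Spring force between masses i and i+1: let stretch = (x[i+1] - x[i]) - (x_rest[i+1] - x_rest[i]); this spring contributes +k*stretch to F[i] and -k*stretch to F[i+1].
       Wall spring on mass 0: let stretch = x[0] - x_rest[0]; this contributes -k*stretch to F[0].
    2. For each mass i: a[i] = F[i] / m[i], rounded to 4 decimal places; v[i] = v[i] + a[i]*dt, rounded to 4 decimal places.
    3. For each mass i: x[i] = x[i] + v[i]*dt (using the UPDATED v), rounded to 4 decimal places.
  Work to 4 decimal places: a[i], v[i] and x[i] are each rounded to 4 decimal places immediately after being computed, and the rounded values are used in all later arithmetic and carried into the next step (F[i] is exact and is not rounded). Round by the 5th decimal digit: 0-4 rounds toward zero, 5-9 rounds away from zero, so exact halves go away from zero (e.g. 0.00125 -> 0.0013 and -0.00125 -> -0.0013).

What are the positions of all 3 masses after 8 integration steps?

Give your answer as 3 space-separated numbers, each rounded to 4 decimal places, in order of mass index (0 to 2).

Step 0: x=[8.0000 10.0000 17.0000] v=[0.0000 0.0000 1.0000]
Step 1: x=[6.5000 11.2500 17.2500] v=[-3.0000 2.5000 0.5000]
Step 2: x=[4.5625 12.8125 17.5000] v=[-3.8750 3.1250 0.5000]
Step 3: x=[3.5469 13.4844 18.0782] v=[-2.0313 1.3438 1.1563]
Step 4: x=[4.1289 12.8204 19.0079] v=[1.1640 -1.3281 1.8594]
Step 5: x=[5.8516 11.5304 19.8908] v=[3.4453 -2.5801 1.7657]
Step 6: x=[7.5311 10.9108 20.1836] v=[3.3589 -1.2393 0.5855]
Step 7: x=[8.1727 11.7645 19.6582] v=[1.2832 1.7073 -1.0509]
Step 8: x=[7.6691 13.6937 18.6593] v=[-1.0073 3.8583 -1.9978]

Answer: 7.6691 13.6937 18.6593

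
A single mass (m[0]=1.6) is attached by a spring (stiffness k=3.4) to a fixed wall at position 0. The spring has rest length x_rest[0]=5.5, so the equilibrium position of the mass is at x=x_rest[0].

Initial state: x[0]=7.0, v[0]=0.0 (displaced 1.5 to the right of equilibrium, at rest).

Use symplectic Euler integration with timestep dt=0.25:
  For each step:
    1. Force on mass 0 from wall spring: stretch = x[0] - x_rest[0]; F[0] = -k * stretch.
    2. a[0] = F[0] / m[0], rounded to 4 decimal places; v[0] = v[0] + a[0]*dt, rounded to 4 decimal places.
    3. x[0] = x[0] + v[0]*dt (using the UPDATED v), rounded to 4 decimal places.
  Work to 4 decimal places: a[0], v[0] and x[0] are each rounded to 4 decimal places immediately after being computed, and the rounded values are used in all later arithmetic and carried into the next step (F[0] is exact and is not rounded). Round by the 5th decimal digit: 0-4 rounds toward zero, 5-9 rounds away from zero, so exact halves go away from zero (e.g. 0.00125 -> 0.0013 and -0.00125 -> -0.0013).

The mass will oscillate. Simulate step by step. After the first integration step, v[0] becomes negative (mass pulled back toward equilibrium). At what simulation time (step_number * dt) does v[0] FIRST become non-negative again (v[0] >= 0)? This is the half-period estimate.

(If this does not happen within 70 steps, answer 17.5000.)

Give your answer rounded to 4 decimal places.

Answer: 2.2500

Derivation:
Step 0: x=[7.0000] v=[0.0000]
Step 1: x=[6.8008] v=[-0.7969]
Step 2: x=[6.4288] v=[-1.4880]
Step 3: x=[5.9335] v=[-1.9814]
Step 4: x=[5.3806] v=[-2.2117]
Step 5: x=[4.8435] v=[-2.1483]
Step 6: x=[4.3936] v=[-1.7995]
Step 7: x=[4.0907] v=[-1.2117]
Step 8: x=[3.9750] v=[-0.4630]
Step 9: x=[4.0618] v=[0.3472]
First v>=0 after going negative at step 9, time=2.2500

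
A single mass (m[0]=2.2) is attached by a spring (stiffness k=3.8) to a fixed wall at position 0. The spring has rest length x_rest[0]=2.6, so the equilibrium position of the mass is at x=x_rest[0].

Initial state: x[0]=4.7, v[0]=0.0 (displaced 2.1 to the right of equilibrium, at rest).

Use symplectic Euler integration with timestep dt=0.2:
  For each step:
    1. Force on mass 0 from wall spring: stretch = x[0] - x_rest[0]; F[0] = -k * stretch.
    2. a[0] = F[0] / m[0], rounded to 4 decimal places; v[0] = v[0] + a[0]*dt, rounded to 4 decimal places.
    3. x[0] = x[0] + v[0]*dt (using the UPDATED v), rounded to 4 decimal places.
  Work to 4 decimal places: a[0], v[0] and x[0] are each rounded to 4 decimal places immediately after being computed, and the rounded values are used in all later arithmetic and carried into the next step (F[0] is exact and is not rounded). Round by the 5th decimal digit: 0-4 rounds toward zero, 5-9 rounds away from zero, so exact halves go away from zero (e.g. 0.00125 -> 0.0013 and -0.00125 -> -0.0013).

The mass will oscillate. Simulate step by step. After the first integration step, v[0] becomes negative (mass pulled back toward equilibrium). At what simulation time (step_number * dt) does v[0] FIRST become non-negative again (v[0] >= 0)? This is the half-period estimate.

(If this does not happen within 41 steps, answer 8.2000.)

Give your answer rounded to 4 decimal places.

Step 0: x=[4.7000] v=[0.0000]
Step 1: x=[4.5549] v=[-0.7255]
Step 2: x=[4.2747] v=[-1.4008]
Step 3: x=[3.8788] v=[-1.9793]
Step 4: x=[3.3946] v=[-2.4211]
Step 5: x=[2.8555] v=[-2.6956]
Step 6: x=[2.2987] v=[-2.7839]
Step 7: x=[1.7627] v=[-2.6798]
Step 8: x=[1.2846] v=[-2.3906]
Step 9: x=[0.8974] v=[-1.9362]
Step 10: x=[0.6278] v=[-1.3480]
Step 11: x=[0.4945] v=[-0.6667]
Step 12: x=[0.5066] v=[0.0607]
First v>=0 after going negative at step 12, time=2.4000

Answer: 2.4000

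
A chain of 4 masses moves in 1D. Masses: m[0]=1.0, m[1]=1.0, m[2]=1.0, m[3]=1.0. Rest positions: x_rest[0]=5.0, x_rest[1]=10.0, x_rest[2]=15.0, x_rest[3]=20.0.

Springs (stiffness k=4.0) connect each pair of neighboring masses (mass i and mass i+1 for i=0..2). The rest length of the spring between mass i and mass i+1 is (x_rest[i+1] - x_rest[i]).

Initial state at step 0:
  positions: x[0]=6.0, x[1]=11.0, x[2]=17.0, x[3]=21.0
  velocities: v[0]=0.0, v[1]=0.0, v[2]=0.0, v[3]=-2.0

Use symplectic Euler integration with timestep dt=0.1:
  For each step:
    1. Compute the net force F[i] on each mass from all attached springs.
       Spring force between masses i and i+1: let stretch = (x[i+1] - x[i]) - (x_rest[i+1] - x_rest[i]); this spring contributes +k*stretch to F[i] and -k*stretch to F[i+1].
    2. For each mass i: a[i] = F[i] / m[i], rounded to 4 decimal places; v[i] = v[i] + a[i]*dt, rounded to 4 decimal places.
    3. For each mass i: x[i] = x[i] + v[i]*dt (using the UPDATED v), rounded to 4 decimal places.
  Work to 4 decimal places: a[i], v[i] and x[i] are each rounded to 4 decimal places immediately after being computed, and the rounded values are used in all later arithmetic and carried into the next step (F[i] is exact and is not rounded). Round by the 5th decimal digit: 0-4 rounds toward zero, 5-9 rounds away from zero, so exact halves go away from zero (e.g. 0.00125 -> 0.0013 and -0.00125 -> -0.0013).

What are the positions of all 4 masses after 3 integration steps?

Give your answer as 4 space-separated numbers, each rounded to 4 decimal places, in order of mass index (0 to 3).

Answer: 6.0077 11.2086 16.5357 20.6479

Derivation:
Step 0: x=[6.0000 11.0000 17.0000 21.0000] v=[0.0000 0.0000 0.0000 -2.0000]
Step 1: x=[6.0000 11.0400 16.9200 20.8400] v=[0.0000 0.4000 -0.8000 -1.6000]
Step 2: x=[6.0016 11.1136 16.7616 20.7232] v=[0.0160 0.7360 -1.5840 -1.1680]
Step 3: x=[6.0077 11.2086 16.5357 20.6479] v=[0.0608 0.9504 -2.2586 -0.7526]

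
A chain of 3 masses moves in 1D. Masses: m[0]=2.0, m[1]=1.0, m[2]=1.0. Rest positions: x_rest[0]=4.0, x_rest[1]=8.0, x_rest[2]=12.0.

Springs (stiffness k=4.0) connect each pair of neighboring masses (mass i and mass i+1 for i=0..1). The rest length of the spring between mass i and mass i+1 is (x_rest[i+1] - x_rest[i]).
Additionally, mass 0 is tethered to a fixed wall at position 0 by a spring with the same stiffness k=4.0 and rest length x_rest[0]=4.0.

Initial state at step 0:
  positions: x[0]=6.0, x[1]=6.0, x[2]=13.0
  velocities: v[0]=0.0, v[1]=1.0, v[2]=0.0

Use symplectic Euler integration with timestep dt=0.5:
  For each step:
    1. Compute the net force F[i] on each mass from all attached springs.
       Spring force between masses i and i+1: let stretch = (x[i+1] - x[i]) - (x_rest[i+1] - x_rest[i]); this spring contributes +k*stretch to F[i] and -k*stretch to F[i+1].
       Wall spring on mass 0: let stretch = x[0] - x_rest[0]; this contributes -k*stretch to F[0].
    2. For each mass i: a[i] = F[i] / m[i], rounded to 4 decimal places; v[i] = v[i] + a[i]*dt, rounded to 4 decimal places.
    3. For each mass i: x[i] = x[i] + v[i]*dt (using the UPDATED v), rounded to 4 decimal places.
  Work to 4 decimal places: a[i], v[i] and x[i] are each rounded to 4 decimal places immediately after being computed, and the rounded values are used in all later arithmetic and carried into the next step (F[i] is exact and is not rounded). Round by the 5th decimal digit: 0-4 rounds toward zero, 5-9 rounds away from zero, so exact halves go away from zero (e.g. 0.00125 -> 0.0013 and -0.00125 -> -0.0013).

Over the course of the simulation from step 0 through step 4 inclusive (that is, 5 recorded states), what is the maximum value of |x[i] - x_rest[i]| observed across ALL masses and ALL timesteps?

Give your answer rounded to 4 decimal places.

Step 0: x=[6.0000 6.0000 13.0000] v=[0.0000 1.0000 0.0000]
Step 1: x=[3.0000 13.5000 10.0000] v=[-6.0000 15.0000 -6.0000]
Step 2: x=[3.7500 7.0000 14.5000] v=[1.5000 -13.0000 9.0000]
Step 3: x=[4.2500 4.7500 15.5000] v=[1.0000 -4.5000 2.0000]
Step 4: x=[2.8750 12.7500 9.7500] v=[-2.7500 16.0000 -11.5000]
Max displacement = 5.5000

Answer: 5.5000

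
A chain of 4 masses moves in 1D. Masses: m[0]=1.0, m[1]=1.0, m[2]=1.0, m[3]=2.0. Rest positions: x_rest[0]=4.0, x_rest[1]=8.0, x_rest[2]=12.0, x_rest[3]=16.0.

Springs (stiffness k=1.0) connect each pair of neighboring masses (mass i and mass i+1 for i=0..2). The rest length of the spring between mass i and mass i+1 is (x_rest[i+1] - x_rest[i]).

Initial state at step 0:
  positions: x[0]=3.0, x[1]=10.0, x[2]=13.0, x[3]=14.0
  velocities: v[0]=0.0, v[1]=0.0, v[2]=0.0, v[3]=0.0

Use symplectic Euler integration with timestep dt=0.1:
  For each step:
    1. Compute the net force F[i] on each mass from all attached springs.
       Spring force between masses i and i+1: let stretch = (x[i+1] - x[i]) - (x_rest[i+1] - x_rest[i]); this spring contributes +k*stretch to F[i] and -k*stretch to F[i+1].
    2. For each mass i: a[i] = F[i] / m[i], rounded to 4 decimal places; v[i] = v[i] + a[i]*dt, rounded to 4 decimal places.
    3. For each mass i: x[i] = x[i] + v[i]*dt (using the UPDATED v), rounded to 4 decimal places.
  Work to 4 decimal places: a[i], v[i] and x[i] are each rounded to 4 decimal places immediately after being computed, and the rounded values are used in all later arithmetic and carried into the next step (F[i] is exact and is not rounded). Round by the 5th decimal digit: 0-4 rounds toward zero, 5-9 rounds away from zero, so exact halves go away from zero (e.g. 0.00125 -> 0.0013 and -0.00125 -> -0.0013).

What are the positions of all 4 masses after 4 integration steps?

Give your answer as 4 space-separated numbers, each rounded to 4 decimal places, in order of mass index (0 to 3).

Answer: 3.2896 9.6134 12.8023 14.1474

Derivation:
Step 0: x=[3.0000 10.0000 13.0000 14.0000] v=[0.0000 0.0000 0.0000 0.0000]
Step 1: x=[3.0300 9.9600 12.9800 14.0150] v=[0.3000 -0.4000 -0.2000 0.1500]
Step 2: x=[3.0893 9.8809 12.9402 14.0448] v=[0.5930 -0.7910 -0.3985 0.2983]
Step 3: x=[3.1765 9.7645 12.8808 14.0891] v=[0.8722 -1.1642 -0.5940 0.4431]
Step 4: x=[3.2896 9.6134 12.8023 14.1474] v=[1.1310 -1.5114 -0.7848 0.5827]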